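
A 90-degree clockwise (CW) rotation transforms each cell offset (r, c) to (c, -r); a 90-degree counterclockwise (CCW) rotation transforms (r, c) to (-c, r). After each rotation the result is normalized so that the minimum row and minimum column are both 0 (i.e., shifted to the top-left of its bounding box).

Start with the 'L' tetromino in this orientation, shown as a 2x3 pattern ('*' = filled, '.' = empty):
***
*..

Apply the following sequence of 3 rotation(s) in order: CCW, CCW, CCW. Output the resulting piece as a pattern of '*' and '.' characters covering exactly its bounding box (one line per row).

Start:
***
*..
After rotation 1 (CCW):
*.
*.
**
After rotation 2 (CCW):
..*
***
After rotation 3 (CCW):
**
.*
.*

Answer: **
.*
.*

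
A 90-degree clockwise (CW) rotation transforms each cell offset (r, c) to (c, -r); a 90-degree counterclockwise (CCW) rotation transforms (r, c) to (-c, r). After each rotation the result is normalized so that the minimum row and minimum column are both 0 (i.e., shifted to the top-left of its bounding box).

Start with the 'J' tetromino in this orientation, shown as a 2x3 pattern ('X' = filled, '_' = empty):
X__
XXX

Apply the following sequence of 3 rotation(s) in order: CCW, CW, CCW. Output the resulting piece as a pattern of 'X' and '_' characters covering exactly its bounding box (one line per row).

Start:
X__
XXX
After rotation 1 (CCW):
_X
_X
XX
After rotation 2 (CW):
X__
XXX
After rotation 3 (CCW):
_X
_X
XX

Answer: _X
_X
XX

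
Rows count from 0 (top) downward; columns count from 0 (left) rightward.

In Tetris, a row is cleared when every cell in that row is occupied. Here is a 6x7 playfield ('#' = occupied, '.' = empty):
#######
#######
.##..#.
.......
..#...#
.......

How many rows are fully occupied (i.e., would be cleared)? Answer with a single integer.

Check each row:
  row 0: 0 empty cells -> FULL (clear)
  row 1: 0 empty cells -> FULL (clear)
  row 2: 4 empty cells -> not full
  row 3: 7 empty cells -> not full
  row 4: 5 empty cells -> not full
  row 5: 7 empty cells -> not full
Total rows cleared: 2

Answer: 2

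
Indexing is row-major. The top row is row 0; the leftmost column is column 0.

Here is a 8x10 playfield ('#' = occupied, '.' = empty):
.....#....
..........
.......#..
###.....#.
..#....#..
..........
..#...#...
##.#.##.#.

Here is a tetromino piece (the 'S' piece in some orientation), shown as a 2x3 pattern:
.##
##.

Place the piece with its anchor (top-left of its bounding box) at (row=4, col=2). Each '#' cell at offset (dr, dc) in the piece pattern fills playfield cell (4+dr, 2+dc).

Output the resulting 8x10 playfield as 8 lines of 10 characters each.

Fill (4+0,2+1) = (4,3)
Fill (4+0,2+2) = (4,4)
Fill (4+1,2+0) = (5,2)
Fill (4+1,2+1) = (5,3)

Answer: .....#....
..........
.......#..
###.....#.
..###..#..
..##......
..#...#...
##.#.##.#.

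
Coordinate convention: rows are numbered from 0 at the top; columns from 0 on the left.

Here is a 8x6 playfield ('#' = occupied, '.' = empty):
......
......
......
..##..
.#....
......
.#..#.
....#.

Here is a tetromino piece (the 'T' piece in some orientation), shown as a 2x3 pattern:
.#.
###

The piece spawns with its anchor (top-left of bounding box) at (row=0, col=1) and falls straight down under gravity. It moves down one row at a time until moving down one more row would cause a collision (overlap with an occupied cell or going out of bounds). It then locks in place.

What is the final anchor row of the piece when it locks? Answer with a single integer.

Answer: 1

Derivation:
Spawn at (row=0, col=1). Try each row:
  row 0: fits
  row 1: fits
  row 2: blocked -> lock at row 1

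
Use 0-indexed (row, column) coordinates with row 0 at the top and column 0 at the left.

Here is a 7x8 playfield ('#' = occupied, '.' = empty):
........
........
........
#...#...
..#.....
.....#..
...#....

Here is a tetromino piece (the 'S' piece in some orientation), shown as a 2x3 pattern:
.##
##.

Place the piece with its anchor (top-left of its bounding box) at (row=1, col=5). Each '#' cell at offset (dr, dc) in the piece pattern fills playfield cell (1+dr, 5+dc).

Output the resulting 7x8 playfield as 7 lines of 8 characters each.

Answer: ........
......##
.....##.
#...#...
..#.....
.....#..
...#....

Derivation:
Fill (1+0,5+1) = (1,6)
Fill (1+0,5+2) = (1,7)
Fill (1+1,5+0) = (2,5)
Fill (1+1,5+1) = (2,6)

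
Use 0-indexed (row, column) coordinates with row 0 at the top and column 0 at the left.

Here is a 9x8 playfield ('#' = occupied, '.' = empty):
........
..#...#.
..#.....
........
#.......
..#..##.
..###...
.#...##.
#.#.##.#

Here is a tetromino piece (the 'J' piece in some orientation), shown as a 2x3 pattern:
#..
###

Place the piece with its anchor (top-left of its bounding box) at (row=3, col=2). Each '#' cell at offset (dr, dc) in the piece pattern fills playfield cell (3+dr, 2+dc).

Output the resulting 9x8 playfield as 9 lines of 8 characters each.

Fill (3+0,2+0) = (3,2)
Fill (3+1,2+0) = (4,2)
Fill (3+1,2+1) = (4,3)
Fill (3+1,2+2) = (4,4)

Answer: ........
..#...#.
..#.....
..#.....
#.###...
..#..##.
..###...
.#...##.
#.#.##.#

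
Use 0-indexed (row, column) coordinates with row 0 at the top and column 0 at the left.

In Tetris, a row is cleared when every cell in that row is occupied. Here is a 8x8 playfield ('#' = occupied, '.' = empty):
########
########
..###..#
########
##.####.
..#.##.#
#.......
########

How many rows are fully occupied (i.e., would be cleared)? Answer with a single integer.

Check each row:
  row 0: 0 empty cells -> FULL (clear)
  row 1: 0 empty cells -> FULL (clear)
  row 2: 4 empty cells -> not full
  row 3: 0 empty cells -> FULL (clear)
  row 4: 2 empty cells -> not full
  row 5: 4 empty cells -> not full
  row 6: 7 empty cells -> not full
  row 7: 0 empty cells -> FULL (clear)
Total rows cleared: 4

Answer: 4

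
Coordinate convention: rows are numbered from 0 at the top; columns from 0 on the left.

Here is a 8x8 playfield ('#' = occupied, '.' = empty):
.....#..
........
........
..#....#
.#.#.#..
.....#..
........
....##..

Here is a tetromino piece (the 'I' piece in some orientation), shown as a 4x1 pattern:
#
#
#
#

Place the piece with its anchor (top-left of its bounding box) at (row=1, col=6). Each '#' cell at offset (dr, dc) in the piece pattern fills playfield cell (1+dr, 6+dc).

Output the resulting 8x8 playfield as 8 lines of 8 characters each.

Answer: .....#..
......#.
......#.
..#...##
.#.#.##.
.....#..
........
....##..

Derivation:
Fill (1+0,6+0) = (1,6)
Fill (1+1,6+0) = (2,6)
Fill (1+2,6+0) = (3,6)
Fill (1+3,6+0) = (4,6)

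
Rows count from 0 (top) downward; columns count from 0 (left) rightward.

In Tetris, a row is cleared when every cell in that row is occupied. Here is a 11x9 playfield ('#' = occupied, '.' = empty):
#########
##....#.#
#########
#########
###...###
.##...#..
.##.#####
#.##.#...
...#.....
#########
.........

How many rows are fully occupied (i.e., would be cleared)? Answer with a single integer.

Check each row:
  row 0: 0 empty cells -> FULL (clear)
  row 1: 5 empty cells -> not full
  row 2: 0 empty cells -> FULL (clear)
  row 3: 0 empty cells -> FULL (clear)
  row 4: 3 empty cells -> not full
  row 5: 6 empty cells -> not full
  row 6: 2 empty cells -> not full
  row 7: 5 empty cells -> not full
  row 8: 8 empty cells -> not full
  row 9: 0 empty cells -> FULL (clear)
  row 10: 9 empty cells -> not full
Total rows cleared: 4

Answer: 4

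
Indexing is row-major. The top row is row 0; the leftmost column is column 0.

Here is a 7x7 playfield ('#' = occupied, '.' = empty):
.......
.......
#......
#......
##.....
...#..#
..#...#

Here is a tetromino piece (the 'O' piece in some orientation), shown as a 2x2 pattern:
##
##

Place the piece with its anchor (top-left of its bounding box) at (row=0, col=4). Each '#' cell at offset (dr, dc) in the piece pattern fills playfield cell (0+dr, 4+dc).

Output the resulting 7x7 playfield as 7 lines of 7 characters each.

Fill (0+0,4+0) = (0,4)
Fill (0+0,4+1) = (0,5)
Fill (0+1,4+0) = (1,4)
Fill (0+1,4+1) = (1,5)

Answer: ....##.
....##.
#......
#......
##.....
...#..#
..#...#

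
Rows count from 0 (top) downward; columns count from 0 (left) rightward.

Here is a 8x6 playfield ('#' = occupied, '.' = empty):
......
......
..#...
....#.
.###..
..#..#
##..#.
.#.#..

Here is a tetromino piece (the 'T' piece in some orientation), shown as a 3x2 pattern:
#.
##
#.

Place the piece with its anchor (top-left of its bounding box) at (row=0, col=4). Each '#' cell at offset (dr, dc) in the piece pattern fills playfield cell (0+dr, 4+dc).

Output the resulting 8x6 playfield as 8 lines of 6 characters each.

Fill (0+0,4+0) = (0,4)
Fill (0+1,4+0) = (1,4)
Fill (0+1,4+1) = (1,5)
Fill (0+2,4+0) = (2,4)

Answer: ....#.
....##
..#.#.
....#.
.###..
..#..#
##..#.
.#.#..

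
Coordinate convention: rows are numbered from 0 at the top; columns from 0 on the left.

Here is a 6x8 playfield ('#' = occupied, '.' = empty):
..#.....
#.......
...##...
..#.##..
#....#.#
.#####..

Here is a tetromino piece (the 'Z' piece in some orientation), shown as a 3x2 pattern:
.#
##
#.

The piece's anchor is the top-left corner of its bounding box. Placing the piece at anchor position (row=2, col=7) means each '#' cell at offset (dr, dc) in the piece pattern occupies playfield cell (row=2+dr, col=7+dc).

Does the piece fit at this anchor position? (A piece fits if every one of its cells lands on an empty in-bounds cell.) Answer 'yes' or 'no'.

Answer: no

Derivation:
Check each piece cell at anchor (2, 7):
  offset (0,1) -> (2,8): out of bounds -> FAIL
  offset (1,0) -> (3,7): empty -> OK
  offset (1,1) -> (3,8): out of bounds -> FAIL
  offset (2,0) -> (4,7): occupied ('#') -> FAIL
All cells valid: no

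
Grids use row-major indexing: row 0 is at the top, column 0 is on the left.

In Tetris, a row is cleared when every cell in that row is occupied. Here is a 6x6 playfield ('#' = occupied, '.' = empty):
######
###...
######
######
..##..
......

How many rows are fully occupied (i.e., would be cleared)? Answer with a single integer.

Answer: 3

Derivation:
Check each row:
  row 0: 0 empty cells -> FULL (clear)
  row 1: 3 empty cells -> not full
  row 2: 0 empty cells -> FULL (clear)
  row 3: 0 empty cells -> FULL (clear)
  row 4: 4 empty cells -> not full
  row 5: 6 empty cells -> not full
Total rows cleared: 3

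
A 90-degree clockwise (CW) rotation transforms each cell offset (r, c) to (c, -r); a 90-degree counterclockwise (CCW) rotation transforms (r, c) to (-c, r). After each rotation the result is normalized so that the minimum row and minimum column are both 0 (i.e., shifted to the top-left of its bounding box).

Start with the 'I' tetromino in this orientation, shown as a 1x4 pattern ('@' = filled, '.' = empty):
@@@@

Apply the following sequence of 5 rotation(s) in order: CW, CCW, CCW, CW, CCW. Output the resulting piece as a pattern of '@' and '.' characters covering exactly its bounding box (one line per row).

Answer: @
@
@
@

Derivation:
Start:
@@@@
After rotation 1 (CW):
@
@
@
@
After rotation 2 (CCW):
@@@@
After rotation 3 (CCW):
@
@
@
@
After rotation 4 (CW):
@@@@
After rotation 5 (CCW):
@
@
@
@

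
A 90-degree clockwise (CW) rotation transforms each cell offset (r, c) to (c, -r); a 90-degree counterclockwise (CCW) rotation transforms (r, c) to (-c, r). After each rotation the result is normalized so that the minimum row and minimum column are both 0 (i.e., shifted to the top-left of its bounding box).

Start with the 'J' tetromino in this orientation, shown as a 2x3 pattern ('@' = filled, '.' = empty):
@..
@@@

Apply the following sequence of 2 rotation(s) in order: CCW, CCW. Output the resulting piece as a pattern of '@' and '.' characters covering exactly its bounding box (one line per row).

Start:
@..
@@@
After rotation 1 (CCW):
.@
.@
@@
After rotation 2 (CCW):
@@@
..@

Answer: @@@
..@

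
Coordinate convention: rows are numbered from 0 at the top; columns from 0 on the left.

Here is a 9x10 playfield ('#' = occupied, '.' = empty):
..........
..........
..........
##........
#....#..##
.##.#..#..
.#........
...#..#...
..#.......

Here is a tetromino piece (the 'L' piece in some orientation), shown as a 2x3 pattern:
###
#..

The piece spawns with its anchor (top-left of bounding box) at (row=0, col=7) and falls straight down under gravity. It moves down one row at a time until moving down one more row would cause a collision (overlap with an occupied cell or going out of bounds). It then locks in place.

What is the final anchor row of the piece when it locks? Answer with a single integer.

Spawn at (row=0, col=7). Try each row:
  row 0: fits
  row 1: fits
  row 2: fits
  row 3: fits
  row 4: blocked -> lock at row 3

Answer: 3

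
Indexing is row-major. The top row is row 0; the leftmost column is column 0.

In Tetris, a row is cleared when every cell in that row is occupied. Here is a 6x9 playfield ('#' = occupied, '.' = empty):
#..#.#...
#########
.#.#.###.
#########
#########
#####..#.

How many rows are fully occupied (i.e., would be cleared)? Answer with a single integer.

Check each row:
  row 0: 6 empty cells -> not full
  row 1: 0 empty cells -> FULL (clear)
  row 2: 4 empty cells -> not full
  row 3: 0 empty cells -> FULL (clear)
  row 4: 0 empty cells -> FULL (clear)
  row 5: 3 empty cells -> not full
Total rows cleared: 3

Answer: 3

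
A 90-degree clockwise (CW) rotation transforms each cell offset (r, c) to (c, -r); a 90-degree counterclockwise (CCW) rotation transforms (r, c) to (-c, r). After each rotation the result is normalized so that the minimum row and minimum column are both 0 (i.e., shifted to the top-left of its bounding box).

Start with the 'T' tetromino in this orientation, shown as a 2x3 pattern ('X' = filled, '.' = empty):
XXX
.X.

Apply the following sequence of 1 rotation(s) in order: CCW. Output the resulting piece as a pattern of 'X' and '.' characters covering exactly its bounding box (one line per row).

Answer: X.
XX
X.

Derivation:
Start:
XXX
.X.
After rotation 1 (CCW):
X.
XX
X.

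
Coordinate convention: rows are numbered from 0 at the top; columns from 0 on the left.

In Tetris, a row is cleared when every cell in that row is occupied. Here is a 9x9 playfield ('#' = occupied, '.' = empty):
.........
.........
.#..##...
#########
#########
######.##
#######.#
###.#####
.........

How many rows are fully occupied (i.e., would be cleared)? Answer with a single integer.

Answer: 2

Derivation:
Check each row:
  row 0: 9 empty cells -> not full
  row 1: 9 empty cells -> not full
  row 2: 6 empty cells -> not full
  row 3: 0 empty cells -> FULL (clear)
  row 4: 0 empty cells -> FULL (clear)
  row 5: 1 empty cell -> not full
  row 6: 1 empty cell -> not full
  row 7: 1 empty cell -> not full
  row 8: 9 empty cells -> not full
Total rows cleared: 2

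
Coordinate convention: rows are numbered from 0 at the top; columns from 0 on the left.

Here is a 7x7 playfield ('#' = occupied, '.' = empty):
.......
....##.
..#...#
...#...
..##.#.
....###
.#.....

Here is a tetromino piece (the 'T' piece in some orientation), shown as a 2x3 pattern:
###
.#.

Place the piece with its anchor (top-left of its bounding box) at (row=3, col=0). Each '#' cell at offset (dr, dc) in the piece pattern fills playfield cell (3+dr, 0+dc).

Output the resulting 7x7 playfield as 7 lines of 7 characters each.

Answer: .......
....##.
..#...#
####...
.###.#.
....###
.#.....

Derivation:
Fill (3+0,0+0) = (3,0)
Fill (3+0,0+1) = (3,1)
Fill (3+0,0+2) = (3,2)
Fill (3+1,0+1) = (4,1)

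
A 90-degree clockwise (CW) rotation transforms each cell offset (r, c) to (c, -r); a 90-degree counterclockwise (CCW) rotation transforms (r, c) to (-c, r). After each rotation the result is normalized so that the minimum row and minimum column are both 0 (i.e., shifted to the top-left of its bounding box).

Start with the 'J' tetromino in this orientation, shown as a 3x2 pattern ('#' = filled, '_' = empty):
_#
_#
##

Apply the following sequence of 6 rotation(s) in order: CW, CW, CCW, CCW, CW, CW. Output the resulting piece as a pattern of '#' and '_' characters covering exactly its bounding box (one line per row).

Answer: ##
#_
#_

Derivation:
Start:
_#
_#
##
After rotation 1 (CW):
#__
###
After rotation 2 (CW):
##
#_
#_
After rotation 3 (CCW):
#__
###
After rotation 4 (CCW):
_#
_#
##
After rotation 5 (CW):
#__
###
After rotation 6 (CW):
##
#_
#_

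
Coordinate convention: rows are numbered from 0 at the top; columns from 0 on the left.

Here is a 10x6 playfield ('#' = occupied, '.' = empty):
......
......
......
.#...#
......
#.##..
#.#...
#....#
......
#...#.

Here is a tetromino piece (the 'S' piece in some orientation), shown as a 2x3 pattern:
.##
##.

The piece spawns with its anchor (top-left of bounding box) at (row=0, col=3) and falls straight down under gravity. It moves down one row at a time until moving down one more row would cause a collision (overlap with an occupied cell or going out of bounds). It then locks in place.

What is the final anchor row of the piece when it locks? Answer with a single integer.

Answer: 2

Derivation:
Spawn at (row=0, col=3). Try each row:
  row 0: fits
  row 1: fits
  row 2: fits
  row 3: blocked -> lock at row 2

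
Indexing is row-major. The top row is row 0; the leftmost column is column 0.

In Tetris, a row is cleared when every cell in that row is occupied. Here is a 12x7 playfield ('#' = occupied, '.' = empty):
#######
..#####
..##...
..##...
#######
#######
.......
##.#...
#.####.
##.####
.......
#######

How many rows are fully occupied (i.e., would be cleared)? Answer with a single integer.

Check each row:
  row 0: 0 empty cells -> FULL (clear)
  row 1: 2 empty cells -> not full
  row 2: 5 empty cells -> not full
  row 3: 5 empty cells -> not full
  row 4: 0 empty cells -> FULL (clear)
  row 5: 0 empty cells -> FULL (clear)
  row 6: 7 empty cells -> not full
  row 7: 4 empty cells -> not full
  row 8: 2 empty cells -> not full
  row 9: 1 empty cell -> not full
  row 10: 7 empty cells -> not full
  row 11: 0 empty cells -> FULL (clear)
Total rows cleared: 4

Answer: 4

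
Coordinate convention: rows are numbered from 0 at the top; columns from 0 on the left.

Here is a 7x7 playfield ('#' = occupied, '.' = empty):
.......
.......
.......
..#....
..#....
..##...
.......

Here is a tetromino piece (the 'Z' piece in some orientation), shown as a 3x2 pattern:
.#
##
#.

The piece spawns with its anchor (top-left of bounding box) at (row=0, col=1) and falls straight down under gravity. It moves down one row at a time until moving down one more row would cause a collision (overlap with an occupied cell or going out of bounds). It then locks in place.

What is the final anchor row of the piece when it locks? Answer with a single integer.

Spawn at (row=0, col=1). Try each row:
  row 0: fits
  row 1: fits
  row 2: blocked -> lock at row 1

Answer: 1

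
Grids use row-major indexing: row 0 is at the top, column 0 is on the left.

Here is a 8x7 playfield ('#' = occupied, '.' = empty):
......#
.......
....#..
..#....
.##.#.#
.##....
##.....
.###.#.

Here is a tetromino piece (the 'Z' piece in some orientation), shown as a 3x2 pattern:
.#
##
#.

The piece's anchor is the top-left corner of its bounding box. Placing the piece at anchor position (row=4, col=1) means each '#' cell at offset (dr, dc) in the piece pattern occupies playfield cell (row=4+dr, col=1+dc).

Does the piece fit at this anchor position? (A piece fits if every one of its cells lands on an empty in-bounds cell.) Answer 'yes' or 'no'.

Answer: no

Derivation:
Check each piece cell at anchor (4, 1):
  offset (0,1) -> (4,2): occupied ('#') -> FAIL
  offset (1,0) -> (5,1): occupied ('#') -> FAIL
  offset (1,1) -> (5,2): occupied ('#') -> FAIL
  offset (2,0) -> (6,1): occupied ('#') -> FAIL
All cells valid: no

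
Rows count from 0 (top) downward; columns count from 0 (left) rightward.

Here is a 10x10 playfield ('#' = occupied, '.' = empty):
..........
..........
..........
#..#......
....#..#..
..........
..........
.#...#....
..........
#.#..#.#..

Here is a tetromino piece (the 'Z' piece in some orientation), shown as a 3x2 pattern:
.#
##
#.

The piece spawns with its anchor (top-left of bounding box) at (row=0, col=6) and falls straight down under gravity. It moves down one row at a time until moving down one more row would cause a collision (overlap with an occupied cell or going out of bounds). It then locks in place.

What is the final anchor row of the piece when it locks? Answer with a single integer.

Spawn at (row=0, col=6). Try each row:
  row 0: fits
  row 1: fits
  row 2: fits
  row 3: blocked -> lock at row 2

Answer: 2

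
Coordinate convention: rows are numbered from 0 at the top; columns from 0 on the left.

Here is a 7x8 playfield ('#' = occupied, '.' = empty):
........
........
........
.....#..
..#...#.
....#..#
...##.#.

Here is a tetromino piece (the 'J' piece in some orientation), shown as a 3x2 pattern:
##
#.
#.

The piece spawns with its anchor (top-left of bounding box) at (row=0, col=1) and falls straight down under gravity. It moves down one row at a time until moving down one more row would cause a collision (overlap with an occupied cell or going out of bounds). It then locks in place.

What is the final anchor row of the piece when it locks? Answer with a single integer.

Spawn at (row=0, col=1). Try each row:
  row 0: fits
  row 1: fits
  row 2: fits
  row 3: fits
  row 4: blocked -> lock at row 3

Answer: 3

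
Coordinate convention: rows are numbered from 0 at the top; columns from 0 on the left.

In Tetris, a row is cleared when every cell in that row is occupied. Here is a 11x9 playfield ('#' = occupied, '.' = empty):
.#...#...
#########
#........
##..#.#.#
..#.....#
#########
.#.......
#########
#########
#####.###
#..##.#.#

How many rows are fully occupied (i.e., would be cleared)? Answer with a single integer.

Check each row:
  row 0: 7 empty cells -> not full
  row 1: 0 empty cells -> FULL (clear)
  row 2: 8 empty cells -> not full
  row 3: 4 empty cells -> not full
  row 4: 7 empty cells -> not full
  row 5: 0 empty cells -> FULL (clear)
  row 6: 8 empty cells -> not full
  row 7: 0 empty cells -> FULL (clear)
  row 8: 0 empty cells -> FULL (clear)
  row 9: 1 empty cell -> not full
  row 10: 4 empty cells -> not full
Total rows cleared: 4

Answer: 4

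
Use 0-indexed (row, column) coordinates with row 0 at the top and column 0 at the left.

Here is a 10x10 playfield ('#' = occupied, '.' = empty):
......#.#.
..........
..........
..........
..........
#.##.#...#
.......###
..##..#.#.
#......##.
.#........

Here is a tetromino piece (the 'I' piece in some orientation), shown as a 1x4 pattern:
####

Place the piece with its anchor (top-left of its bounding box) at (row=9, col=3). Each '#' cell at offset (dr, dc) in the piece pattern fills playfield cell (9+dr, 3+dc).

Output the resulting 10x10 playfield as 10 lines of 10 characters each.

Answer: ......#.#.
..........
..........
..........
..........
#.##.#...#
.......###
..##..#.#.
#......##.
.#.####...

Derivation:
Fill (9+0,3+0) = (9,3)
Fill (9+0,3+1) = (9,4)
Fill (9+0,3+2) = (9,5)
Fill (9+0,3+3) = (9,6)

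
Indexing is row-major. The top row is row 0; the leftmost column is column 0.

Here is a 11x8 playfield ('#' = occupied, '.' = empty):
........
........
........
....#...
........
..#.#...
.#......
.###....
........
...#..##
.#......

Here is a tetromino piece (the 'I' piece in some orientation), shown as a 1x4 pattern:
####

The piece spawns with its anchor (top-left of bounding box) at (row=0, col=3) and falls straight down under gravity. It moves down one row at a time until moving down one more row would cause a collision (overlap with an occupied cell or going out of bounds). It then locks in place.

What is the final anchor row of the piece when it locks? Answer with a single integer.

Spawn at (row=0, col=3). Try each row:
  row 0: fits
  row 1: fits
  row 2: fits
  row 3: blocked -> lock at row 2

Answer: 2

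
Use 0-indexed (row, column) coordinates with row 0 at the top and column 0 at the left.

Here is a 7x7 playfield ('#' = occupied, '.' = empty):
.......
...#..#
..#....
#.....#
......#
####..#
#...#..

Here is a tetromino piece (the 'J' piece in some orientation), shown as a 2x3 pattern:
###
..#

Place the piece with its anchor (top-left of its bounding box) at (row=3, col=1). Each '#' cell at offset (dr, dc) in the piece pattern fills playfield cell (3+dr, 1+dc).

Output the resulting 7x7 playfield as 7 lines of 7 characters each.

Answer: .......
...#..#
..#....
####..#
...#..#
####..#
#...#..

Derivation:
Fill (3+0,1+0) = (3,1)
Fill (3+0,1+1) = (3,2)
Fill (3+0,1+2) = (3,3)
Fill (3+1,1+2) = (4,3)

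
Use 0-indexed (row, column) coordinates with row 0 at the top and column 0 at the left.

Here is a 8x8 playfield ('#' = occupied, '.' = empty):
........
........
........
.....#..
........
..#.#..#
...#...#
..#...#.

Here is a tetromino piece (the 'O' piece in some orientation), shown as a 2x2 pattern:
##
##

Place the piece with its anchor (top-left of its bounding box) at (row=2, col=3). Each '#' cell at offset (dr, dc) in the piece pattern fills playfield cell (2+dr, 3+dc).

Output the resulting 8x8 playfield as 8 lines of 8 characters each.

Fill (2+0,3+0) = (2,3)
Fill (2+0,3+1) = (2,4)
Fill (2+1,3+0) = (3,3)
Fill (2+1,3+1) = (3,4)

Answer: ........
........
...##...
...###..
........
..#.#..#
...#...#
..#...#.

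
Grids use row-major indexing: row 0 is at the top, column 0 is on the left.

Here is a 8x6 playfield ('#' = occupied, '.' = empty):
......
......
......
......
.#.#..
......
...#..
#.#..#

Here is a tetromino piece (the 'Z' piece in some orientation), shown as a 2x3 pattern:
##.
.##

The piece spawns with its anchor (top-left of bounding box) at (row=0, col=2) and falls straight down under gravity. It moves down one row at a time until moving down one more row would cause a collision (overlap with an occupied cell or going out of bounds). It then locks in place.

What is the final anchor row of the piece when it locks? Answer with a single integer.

Spawn at (row=0, col=2). Try each row:
  row 0: fits
  row 1: fits
  row 2: fits
  row 3: blocked -> lock at row 2

Answer: 2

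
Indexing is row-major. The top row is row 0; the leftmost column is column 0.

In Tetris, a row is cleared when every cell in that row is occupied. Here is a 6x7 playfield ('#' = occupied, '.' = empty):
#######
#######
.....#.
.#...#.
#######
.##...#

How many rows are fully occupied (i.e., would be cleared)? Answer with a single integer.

Answer: 3

Derivation:
Check each row:
  row 0: 0 empty cells -> FULL (clear)
  row 1: 0 empty cells -> FULL (clear)
  row 2: 6 empty cells -> not full
  row 3: 5 empty cells -> not full
  row 4: 0 empty cells -> FULL (clear)
  row 5: 4 empty cells -> not full
Total rows cleared: 3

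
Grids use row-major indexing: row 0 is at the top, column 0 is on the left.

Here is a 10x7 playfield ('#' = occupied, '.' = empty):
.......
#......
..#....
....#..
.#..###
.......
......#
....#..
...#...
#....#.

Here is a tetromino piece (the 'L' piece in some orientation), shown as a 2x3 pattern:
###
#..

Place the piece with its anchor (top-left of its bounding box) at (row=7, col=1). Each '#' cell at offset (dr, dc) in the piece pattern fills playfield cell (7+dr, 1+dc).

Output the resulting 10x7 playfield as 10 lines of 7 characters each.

Fill (7+0,1+0) = (7,1)
Fill (7+0,1+1) = (7,2)
Fill (7+0,1+2) = (7,3)
Fill (7+1,1+0) = (8,1)

Answer: .......
#......
..#....
....#..
.#..###
.......
......#
.####..
.#.#...
#....#.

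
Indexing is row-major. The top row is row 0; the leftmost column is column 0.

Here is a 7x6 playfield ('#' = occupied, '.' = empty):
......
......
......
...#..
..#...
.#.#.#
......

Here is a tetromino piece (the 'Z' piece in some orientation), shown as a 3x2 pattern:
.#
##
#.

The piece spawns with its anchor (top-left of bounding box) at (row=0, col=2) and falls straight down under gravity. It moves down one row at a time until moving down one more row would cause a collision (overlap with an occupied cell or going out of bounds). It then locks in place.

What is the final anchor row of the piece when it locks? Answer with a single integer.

Spawn at (row=0, col=2). Try each row:
  row 0: fits
  row 1: fits
  row 2: blocked -> lock at row 1

Answer: 1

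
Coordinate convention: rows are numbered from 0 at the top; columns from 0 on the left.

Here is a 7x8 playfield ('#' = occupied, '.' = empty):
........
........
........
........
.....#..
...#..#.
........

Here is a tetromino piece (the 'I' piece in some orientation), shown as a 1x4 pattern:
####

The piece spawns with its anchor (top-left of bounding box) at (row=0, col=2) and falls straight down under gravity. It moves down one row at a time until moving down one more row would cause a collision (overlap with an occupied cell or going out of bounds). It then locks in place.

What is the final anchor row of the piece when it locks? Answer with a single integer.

Spawn at (row=0, col=2). Try each row:
  row 0: fits
  row 1: fits
  row 2: fits
  row 3: fits
  row 4: blocked -> lock at row 3

Answer: 3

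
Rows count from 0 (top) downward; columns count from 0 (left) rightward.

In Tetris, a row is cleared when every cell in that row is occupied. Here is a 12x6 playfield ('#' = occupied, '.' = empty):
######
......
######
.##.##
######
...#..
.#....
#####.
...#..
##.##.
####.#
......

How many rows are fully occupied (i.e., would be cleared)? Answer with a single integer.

Check each row:
  row 0: 0 empty cells -> FULL (clear)
  row 1: 6 empty cells -> not full
  row 2: 0 empty cells -> FULL (clear)
  row 3: 2 empty cells -> not full
  row 4: 0 empty cells -> FULL (clear)
  row 5: 5 empty cells -> not full
  row 6: 5 empty cells -> not full
  row 7: 1 empty cell -> not full
  row 8: 5 empty cells -> not full
  row 9: 2 empty cells -> not full
  row 10: 1 empty cell -> not full
  row 11: 6 empty cells -> not full
Total rows cleared: 3

Answer: 3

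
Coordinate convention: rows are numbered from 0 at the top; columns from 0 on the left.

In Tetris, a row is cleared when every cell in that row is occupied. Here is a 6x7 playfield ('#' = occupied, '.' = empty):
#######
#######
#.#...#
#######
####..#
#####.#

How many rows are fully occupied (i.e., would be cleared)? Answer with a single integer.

Answer: 3

Derivation:
Check each row:
  row 0: 0 empty cells -> FULL (clear)
  row 1: 0 empty cells -> FULL (clear)
  row 2: 4 empty cells -> not full
  row 3: 0 empty cells -> FULL (clear)
  row 4: 2 empty cells -> not full
  row 5: 1 empty cell -> not full
Total rows cleared: 3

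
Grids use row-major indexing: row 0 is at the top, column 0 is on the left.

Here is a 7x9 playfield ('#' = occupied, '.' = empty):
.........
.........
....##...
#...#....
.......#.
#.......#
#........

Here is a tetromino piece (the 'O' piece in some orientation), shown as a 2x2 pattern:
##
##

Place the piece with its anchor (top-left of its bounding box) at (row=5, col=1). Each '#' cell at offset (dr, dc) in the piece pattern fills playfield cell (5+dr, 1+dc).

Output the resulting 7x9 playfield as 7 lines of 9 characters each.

Fill (5+0,1+0) = (5,1)
Fill (5+0,1+1) = (5,2)
Fill (5+1,1+0) = (6,1)
Fill (5+1,1+1) = (6,2)

Answer: .........
.........
....##...
#...#....
.......#.
###.....#
###......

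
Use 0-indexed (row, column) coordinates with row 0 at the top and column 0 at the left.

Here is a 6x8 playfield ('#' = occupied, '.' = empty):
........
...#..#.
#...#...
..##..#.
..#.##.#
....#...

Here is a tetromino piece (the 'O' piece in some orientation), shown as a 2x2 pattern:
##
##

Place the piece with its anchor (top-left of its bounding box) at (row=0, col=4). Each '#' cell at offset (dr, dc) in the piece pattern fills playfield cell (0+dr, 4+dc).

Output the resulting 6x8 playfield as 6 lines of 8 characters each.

Answer: ....##..
...####.
#...#...
..##..#.
..#.##.#
....#...

Derivation:
Fill (0+0,4+0) = (0,4)
Fill (0+0,4+1) = (0,5)
Fill (0+1,4+0) = (1,4)
Fill (0+1,4+1) = (1,5)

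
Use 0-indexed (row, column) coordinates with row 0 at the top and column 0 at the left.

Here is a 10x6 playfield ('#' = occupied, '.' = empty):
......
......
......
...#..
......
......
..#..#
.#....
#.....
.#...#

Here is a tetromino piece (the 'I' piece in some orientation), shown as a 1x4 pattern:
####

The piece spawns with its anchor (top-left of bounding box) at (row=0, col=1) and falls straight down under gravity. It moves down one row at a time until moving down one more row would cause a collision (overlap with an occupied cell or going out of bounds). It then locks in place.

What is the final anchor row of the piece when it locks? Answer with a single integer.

Answer: 2

Derivation:
Spawn at (row=0, col=1). Try each row:
  row 0: fits
  row 1: fits
  row 2: fits
  row 3: blocked -> lock at row 2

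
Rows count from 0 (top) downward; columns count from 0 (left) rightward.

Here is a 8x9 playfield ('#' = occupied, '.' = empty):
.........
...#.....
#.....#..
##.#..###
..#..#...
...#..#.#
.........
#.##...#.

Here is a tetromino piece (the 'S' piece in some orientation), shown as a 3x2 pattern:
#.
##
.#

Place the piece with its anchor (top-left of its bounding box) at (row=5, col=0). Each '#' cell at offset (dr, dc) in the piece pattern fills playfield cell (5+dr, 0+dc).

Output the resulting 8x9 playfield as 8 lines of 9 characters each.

Fill (5+0,0+0) = (5,0)
Fill (5+1,0+0) = (6,0)
Fill (5+1,0+1) = (6,1)
Fill (5+2,0+1) = (7,1)

Answer: .........
...#.....
#.....#..
##.#..###
..#..#...
#..#..#.#
##.......
####...#.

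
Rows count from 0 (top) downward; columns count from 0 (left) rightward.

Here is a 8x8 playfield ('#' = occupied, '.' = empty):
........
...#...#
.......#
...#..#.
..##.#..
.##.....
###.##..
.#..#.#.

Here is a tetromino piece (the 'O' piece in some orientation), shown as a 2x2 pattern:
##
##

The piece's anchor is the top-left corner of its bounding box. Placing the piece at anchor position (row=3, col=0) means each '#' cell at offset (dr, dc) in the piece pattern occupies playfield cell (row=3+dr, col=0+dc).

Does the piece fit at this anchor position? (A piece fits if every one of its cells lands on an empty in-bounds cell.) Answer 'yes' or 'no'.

Check each piece cell at anchor (3, 0):
  offset (0,0) -> (3,0): empty -> OK
  offset (0,1) -> (3,1): empty -> OK
  offset (1,0) -> (4,0): empty -> OK
  offset (1,1) -> (4,1): empty -> OK
All cells valid: yes

Answer: yes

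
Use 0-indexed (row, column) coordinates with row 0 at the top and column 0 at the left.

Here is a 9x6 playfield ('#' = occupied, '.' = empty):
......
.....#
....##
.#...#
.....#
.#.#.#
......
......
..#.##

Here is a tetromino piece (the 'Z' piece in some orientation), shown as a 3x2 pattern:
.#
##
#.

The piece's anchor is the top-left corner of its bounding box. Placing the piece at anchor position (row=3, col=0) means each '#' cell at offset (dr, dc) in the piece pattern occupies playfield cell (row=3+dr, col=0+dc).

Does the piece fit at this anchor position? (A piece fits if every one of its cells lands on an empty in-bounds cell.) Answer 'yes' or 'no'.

Answer: no

Derivation:
Check each piece cell at anchor (3, 0):
  offset (0,1) -> (3,1): occupied ('#') -> FAIL
  offset (1,0) -> (4,0): empty -> OK
  offset (1,1) -> (4,1): empty -> OK
  offset (2,0) -> (5,0): empty -> OK
All cells valid: no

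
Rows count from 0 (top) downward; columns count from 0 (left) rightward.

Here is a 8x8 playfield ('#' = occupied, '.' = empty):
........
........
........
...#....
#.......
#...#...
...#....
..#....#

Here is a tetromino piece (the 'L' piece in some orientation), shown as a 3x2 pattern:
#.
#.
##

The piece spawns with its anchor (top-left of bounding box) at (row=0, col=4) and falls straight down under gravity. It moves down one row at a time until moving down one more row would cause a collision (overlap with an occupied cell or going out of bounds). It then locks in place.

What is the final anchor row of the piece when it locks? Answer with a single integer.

Spawn at (row=0, col=4). Try each row:
  row 0: fits
  row 1: fits
  row 2: fits
  row 3: blocked -> lock at row 2

Answer: 2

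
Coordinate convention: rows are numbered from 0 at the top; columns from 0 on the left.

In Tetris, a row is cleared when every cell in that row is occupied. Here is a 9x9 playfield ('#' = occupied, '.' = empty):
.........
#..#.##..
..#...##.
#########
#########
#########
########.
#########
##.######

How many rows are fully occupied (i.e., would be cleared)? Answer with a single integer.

Answer: 4

Derivation:
Check each row:
  row 0: 9 empty cells -> not full
  row 1: 5 empty cells -> not full
  row 2: 6 empty cells -> not full
  row 3: 0 empty cells -> FULL (clear)
  row 4: 0 empty cells -> FULL (clear)
  row 5: 0 empty cells -> FULL (clear)
  row 6: 1 empty cell -> not full
  row 7: 0 empty cells -> FULL (clear)
  row 8: 1 empty cell -> not full
Total rows cleared: 4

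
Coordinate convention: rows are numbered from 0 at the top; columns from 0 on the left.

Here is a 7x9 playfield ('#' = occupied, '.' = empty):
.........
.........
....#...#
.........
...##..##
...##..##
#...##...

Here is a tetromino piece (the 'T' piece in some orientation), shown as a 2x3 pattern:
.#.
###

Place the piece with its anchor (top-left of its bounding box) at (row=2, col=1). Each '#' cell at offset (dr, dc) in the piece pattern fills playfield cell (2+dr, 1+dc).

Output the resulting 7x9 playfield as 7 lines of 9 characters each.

Fill (2+0,1+1) = (2,2)
Fill (2+1,1+0) = (3,1)
Fill (2+1,1+1) = (3,2)
Fill (2+1,1+2) = (3,3)

Answer: .........
.........
..#.#...#
.###.....
...##..##
...##..##
#...##...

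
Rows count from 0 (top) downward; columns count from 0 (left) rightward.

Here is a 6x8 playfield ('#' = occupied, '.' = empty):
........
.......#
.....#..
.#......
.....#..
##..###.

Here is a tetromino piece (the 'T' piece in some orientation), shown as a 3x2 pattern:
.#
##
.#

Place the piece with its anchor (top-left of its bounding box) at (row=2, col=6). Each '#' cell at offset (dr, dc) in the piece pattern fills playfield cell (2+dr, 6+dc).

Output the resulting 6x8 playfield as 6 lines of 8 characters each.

Fill (2+0,6+1) = (2,7)
Fill (2+1,6+0) = (3,6)
Fill (2+1,6+1) = (3,7)
Fill (2+2,6+1) = (4,7)

Answer: ........
.......#
.....#.#
.#....##
.....#.#
##..###.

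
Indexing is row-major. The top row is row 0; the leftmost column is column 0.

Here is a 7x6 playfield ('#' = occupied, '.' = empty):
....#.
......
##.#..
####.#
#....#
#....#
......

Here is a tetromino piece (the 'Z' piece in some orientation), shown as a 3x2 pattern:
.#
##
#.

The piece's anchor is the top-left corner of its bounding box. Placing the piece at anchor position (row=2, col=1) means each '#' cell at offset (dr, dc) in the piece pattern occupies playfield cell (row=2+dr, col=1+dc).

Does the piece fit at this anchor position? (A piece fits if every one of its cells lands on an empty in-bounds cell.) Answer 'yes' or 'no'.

Check each piece cell at anchor (2, 1):
  offset (0,1) -> (2,2): empty -> OK
  offset (1,0) -> (3,1): occupied ('#') -> FAIL
  offset (1,1) -> (3,2): occupied ('#') -> FAIL
  offset (2,0) -> (4,1): empty -> OK
All cells valid: no

Answer: no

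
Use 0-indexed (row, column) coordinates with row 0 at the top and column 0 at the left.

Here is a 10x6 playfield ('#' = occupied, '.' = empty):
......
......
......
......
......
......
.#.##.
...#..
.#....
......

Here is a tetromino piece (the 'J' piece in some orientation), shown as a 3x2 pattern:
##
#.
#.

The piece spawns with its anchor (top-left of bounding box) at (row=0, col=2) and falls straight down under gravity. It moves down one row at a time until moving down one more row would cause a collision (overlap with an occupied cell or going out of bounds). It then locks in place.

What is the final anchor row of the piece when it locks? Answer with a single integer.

Answer: 5

Derivation:
Spawn at (row=0, col=2). Try each row:
  row 0: fits
  row 1: fits
  row 2: fits
  row 3: fits
  row 4: fits
  row 5: fits
  row 6: blocked -> lock at row 5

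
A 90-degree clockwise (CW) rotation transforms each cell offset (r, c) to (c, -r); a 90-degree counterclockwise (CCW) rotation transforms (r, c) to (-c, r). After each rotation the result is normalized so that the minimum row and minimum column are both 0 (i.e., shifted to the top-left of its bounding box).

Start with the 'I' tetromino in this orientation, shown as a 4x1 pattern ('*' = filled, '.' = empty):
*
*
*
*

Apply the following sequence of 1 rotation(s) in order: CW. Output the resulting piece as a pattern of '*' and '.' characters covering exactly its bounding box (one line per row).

Start:
*
*
*
*
After rotation 1 (CW):
****

Answer: ****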